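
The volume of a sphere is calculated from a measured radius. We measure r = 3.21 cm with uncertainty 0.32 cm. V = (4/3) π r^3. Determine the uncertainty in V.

41.4 cm^3

V ∝ r^3, so δV/V = |3| · δr/r = 3 × 0.0997 = 0.299.
V = 139 cm^3, so δV = 0.299 × 139 = 41.4 cm^3.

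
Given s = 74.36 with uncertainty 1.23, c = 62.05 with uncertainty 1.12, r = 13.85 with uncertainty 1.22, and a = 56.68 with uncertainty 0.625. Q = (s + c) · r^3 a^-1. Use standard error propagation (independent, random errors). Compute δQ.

1690

Let u = s + c = 136.4. δu = √(δs² + δc²) = √(1.51 + 1.25) = 1.66, so δu/u = 0.0122.
Q is then a monomial in u, r, a:
δQ/Q = √((δu/u)² + (3·δr/r)² + (-1·δa/a)²) = √(0.000149 + 0.0698 + 0.000122) = 0.265
Q = 6394, so δQ = 0.265 × 6394 = 1690.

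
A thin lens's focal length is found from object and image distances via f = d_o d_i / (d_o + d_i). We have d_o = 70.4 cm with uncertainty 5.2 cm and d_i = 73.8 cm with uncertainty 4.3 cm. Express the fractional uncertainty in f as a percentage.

4.73%

∂f/∂d_o = (d_i/(d_o+d_i))² = 0.262;  ∂f/∂d_i = (d_o/(d_o+d_i))² = 0.238
δf = √((∂f/∂d_o · δd_o)² + (∂f/∂d_i · δd_i)²) = √(1.86 + 1.05) = 1.70 cm
f = 36.0 cm, so δf/f = 1.70/36.0 = 0.0473.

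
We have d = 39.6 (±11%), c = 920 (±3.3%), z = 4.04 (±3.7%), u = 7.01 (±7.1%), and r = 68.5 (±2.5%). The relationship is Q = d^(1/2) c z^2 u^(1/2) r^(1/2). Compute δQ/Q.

Each factor contributes (exponent × relative error)² to (δQ/Q)²:
  (½·δd/d)² = (0.5×0.110)² = 0.00302;  (1·δc/c)² = (1×0.0330)² = 0.00109;  (2·δz/z)² = (2×0.0370)² = 0.00548;  (½·δu/u)² = (0.5×0.0710)² = 0.00126;  (½·δr/r)² = (0.5×0.0250)² = 0.000156
δQ/Q = √(0.0110) = 0.105

0.105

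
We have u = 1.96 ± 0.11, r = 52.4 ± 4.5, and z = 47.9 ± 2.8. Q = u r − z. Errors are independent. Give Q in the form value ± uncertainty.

Let p = u·r = 103. δp/p = √((1·δu/u)² + (1·δr/r)²) = √(0.00315 + 0.00738) = 0.103, so δp = 10.5.
Q = p − z: δQ = √(δp² + δz²) = √(111 + 7.84) = 10.9
Q = 54.8.

54.8 ± 10.9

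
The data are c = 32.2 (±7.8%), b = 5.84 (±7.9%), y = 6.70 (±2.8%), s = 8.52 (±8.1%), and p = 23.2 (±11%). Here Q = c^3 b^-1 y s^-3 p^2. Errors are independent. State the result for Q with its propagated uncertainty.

Each factor contributes (exponent × relative error)² to (δQ/Q)²:
  (3·δc/c)² = (3×0.0780)² = 0.0548;  (-1·δb/b)² = (-1×0.0790)² = 0.00624;  (1·δy/y)² = (1×0.0280)² = 0.000784;  (-3·δs/s)² = (-3×0.0810)² = 0.0590;  (2·δp/p)² = (2×0.110)² = 0.0484
δQ/Q = √(0.169) = 0.411
Q = 33300, so δQ = 0.411 × 33300 = 13700.

33300 ± 13700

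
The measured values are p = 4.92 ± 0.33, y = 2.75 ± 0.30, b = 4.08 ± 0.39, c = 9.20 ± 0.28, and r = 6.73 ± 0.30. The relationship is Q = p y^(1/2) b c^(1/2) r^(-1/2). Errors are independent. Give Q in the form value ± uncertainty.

38.9 ± 5.13

Since Q is a product/quotient, work with relative uncertainties:
  (1·δp/p)² = (1×0.0671)² = 0.00450;  (½·δy/y)² = (0.5×0.109)² = 0.00298;  (1·δb/b)² = (1×0.0956)² = 0.00914;  (½·δc/c)² = (0.5×0.0304)² = 0.000232;  (−½·δr/r)² = (-0.5×0.0446)² = 0.000497
δQ/Q = √(0.0173) = 0.132
Q = 38.9, so δQ = 0.132 × 38.9 = 5.13.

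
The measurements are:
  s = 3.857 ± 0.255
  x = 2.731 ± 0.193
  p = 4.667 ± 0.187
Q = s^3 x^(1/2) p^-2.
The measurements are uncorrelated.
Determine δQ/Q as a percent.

Since Q is a product/quotient, work with relative uncertainties:
  (3·δs/s)² = (3×0.0661)² = 0.0393;  (½·δx/x)² = (0.5×0.0707)² = 0.00125;  (-2·δp/p)² = (-2×0.0401)² = 0.00642
δQ/Q = √(0.0470) = 0.217

21.7%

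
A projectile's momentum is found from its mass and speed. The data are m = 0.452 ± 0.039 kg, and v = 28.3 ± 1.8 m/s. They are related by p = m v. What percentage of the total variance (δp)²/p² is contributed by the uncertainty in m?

(δp/p)² = (1·δm/m)² + (1·δv/v)²
  m term: (1×0.0863)² = 0.00744
  v term: (1×0.0636)² = 0.00405
Total = 0.0115. Share from m = 0.00744/0.0115 = 0.648.

64.8%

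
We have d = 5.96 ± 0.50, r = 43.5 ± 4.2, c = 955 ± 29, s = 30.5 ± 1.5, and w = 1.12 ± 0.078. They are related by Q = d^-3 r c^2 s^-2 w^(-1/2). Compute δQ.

56.2

Since Q is a product/quotient, work with relative uncertainties:
  (-3·δd/d)² = (-3×0.0839)² = 0.0633;  (1·δr/r)² = (1×0.0966)² = 0.00932;  (2·δc/c)² = (2×0.0304)² = 0.00369;  (-2·δs/s)² = (-2×0.0492)² = 0.00967;  (−½·δw/w)² = (-0.5×0.0696)² = 0.00121
δQ/Q = √(0.0872) = 0.295
Q = 190, so δQ = 0.295 × 190 = 56.2.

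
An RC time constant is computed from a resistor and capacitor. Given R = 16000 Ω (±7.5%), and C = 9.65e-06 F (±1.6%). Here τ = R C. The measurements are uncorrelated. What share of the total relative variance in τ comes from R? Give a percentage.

95.6%

(δτ/τ)² = (1·δR/R)² + (1·δC/C)²
  R term: (1×0.0750)² = 0.00562
  C term: (1×0.0160)² = 0.000256
Total = 0.00588. Share from R = 0.00562/0.00588 = 0.956.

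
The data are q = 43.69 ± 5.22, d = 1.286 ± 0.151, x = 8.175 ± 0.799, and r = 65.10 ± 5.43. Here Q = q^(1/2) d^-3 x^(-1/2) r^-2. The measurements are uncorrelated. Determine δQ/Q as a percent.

Each factor contributes (exponent × relative error)² to (δQ/Q)²:
  (½·δq/q)² = (0.5×0.119)² = 0.00357;  (-3·δd/d)² = (-3×0.117)² = 0.124;  (−½·δx/x)² = (-0.5×0.0977)² = 0.00239;  (-2·δr/r)² = (-2×0.0834)² = 0.0278
δQ/Q = √(0.158) = 0.397

39.7%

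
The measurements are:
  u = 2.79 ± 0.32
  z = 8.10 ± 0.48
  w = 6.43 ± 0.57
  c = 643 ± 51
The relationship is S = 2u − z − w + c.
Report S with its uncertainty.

634 ± 51.0

S is a linear combination, so absolute uncertainties add in quadrature:
  (2·δu)² = 0.410;  (δz)² = 0.230;  (δw)² = 0.325;  (δc)² = 2600
δS = √(2600) = 51.0
S = 634.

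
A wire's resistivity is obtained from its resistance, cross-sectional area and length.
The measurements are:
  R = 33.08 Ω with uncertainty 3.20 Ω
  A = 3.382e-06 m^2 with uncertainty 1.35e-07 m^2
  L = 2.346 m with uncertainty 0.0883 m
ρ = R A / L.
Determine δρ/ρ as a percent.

11.1%

Products/powers → add relative errors in quadrature, weighted by exponent:
  (1·δR/R)² = (1×0.0967)² = 0.00936;  (1·δA/A)² = (1×0.0399)² = 0.00159;  (-1·δL/L)² = (-1×0.0376)² = 0.00142
δρ/ρ = √(0.0124) = 0.111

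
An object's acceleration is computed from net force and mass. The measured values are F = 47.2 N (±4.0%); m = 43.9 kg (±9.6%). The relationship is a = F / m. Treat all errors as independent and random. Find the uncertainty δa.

a is a product of powers, so relative uncertainties combine in quadrature:
  (1·δF/F)² = (1×0.0400)² = 0.00160;  (-1·δm/m)² = (-1×0.0960)² = 0.00922
δa/a = √(0.0108) = 0.104
a = 1.08 m/s^2, so δa = 0.104 × 1.08 = 0.112 m/s^2.

0.112 m/s^2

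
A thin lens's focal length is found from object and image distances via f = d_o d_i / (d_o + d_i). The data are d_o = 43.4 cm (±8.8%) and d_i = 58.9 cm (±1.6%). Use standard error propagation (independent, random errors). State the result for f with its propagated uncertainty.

25.0 ± 1.28 cm

∂f/∂d_o = (d_i/(d_o+d_i))² = 0.331;  ∂f/∂d_i = (d_o/(d_o+d_i))² = 0.180
δf = √((∂f/∂d_o · δd_o)² + (∂f/∂d_i · δd_i)²) = √(1.60 + 0.0288) = 1.28 cm
f = 25.0 cm.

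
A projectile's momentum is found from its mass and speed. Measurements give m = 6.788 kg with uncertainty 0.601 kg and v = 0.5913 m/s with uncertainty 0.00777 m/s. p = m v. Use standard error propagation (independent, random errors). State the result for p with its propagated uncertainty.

4.014 ± 0.359 kg·m/s

Since p is a product/quotient, work with relative uncertainties:
  (1·δm/m)² = (1×0.0885)² = 0.00784;  (1·δv/v)² = (1×0.0131)² = 0.000173
δp/p = √(0.00801) = 0.0895
p = 4.014 kg·m/s, so δp = 0.0895 × 4.014 = 0.359 kg·m/s.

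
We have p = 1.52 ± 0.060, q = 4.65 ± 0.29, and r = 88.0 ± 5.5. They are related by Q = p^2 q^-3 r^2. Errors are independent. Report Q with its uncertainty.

178 ± 42.4

Each factor contributes (exponent × relative error)² to (δQ/Q)²:
  (2·δp/p)² = (2×0.0395)² = 0.00623;  (-3·δq/q)² = (-3×0.0624)² = 0.0350;  (2·δr/r)² = (2×0.0625)² = 0.0156
δQ/Q = √(0.0569) = 0.238
Q = 178, so δQ = 0.238 × 178 = 42.4.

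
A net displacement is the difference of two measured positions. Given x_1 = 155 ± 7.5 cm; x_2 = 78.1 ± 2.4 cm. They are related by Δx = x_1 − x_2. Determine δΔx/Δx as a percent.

Each term contributes (cᵢ δxᵢ)² to (δΔx)²:
  (δx_1)² = 56.2;  (δx_2)² = 5.76
δΔx = √(62.0) = 7.87 cm
Δx = 76.9 cm, so δΔx/Δx = 7.87/76.9 = 0.102.

10.2%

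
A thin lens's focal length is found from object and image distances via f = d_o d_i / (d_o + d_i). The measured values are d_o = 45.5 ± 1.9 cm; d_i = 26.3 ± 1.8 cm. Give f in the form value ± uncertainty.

∂f/∂d_o = (d_i/(d_o+d_i))² = 0.134;  ∂f/∂d_i = (d_o/(d_o+d_i))² = 0.402
δf = √((∂f/∂d_o · δd_o)² + (∂f/∂d_i · δd_i)²) = √(0.0650 + 0.523) = 0.766 cm
f = 16.7 cm.

16.7 ± 0.766 cm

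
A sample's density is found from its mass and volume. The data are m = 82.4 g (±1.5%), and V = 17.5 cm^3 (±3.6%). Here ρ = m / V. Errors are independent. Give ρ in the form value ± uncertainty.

Products/powers → add relative errors in quadrature, weighted by exponent:
  (1·δm/m)² = (1×0.0150)² = 0.000225;  (-1·δV/V)² = (-1×0.0360)² = 0.00130
δρ/ρ = √(0.00152) = 0.0390
ρ = 4.71 g/cm^3, so δρ = 0.0390 × 4.71 = 0.184 g/cm^3.

4.71 ± 0.184 g/cm^3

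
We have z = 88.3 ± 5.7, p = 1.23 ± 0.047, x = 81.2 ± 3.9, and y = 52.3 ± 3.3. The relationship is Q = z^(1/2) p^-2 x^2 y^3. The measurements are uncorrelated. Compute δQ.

For a monomial Q ∝ z^(1/2), p^-2, x^2, y^3, fractional errors add in quadrature:
  (½·δz/z)² = (0.5×0.0646)² = 0.00104;  (-2·δp/p)² = (-2×0.0382)² = 0.00584;  (2·δx/x)² = (2×0.0480)² = 0.00923;  (3·δy/y)² = (3×0.0631)² = 0.0358
δQ/Q = √(0.0519) = 0.228
Q = 5.86e+09, so δQ = 0.228 × 5.86e+09 = 1.34e+09.

1.34e+09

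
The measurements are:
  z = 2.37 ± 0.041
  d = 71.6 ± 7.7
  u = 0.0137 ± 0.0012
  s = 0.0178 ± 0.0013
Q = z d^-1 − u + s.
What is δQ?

Let p = z·d^-1 = 0.0331. δp/p = √((1·δz/z)² + (-1·δd/d)²) = √(0.000299 + 0.0116) = 0.109, so δp = 0.00361.
Q = p − u + s: δQ = √(δp² + δu² + δs²) = √(1.3e-05 + 1.44e-06 + 1.69e-06) = 0.00402

0.00402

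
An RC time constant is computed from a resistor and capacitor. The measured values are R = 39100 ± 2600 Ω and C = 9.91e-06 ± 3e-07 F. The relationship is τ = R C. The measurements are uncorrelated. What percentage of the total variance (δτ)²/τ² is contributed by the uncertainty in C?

17.2%

(δτ/τ)² = (1·δR/R)² + (1·δC/C)²
  R term: (1×0.0665)² = 0.00442
  C term: (1×0.0303)² = 0.000916
Total = 0.00534. Share from C = 0.000916/0.00534 = 0.172.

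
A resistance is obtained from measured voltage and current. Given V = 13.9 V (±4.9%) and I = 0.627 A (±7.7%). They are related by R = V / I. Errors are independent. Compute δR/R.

For a monomial R ∝ V, I^-1, fractional errors add in quadrature:
  (1·δV/V)² = (1×0.0490)² = 0.00240;  (-1·δI/I)² = (-1×0.0770)² = 0.00593
δR/R = √(0.00833) = 0.0913

0.0913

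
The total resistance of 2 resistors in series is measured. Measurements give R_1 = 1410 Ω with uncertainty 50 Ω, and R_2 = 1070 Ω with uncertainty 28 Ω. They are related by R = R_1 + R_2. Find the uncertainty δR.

Sums and differences: (δR)² = Σ (cᵢ δxᵢ)².
  (δR_1)² = 2500;  (δR_2)² = 784
δR = √(3280) = 57.3 Ω

57.3 Ω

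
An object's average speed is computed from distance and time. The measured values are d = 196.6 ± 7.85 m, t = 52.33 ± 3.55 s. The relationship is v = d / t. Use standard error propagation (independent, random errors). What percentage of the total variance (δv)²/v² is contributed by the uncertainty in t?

74.3%

(δv/v)² = (1·δd/d)² + (-1·δt/t)²
  d term: (1×0.0399)² = 0.00159
  t term: (-1×0.0678)² = 0.00460
Total = 0.00620. Share from t = 0.00460/0.00620 = 0.743.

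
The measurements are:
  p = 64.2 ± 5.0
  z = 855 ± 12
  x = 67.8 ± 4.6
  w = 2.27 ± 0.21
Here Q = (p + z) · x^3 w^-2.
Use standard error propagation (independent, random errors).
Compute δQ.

Let u = p + z = 919. δu = √(δp² + δz²) = √(25.0 + 144) = 13.0, so δu/u = 0.0141.
Q is then a monomial in u, x, w:
δQ/Q = √((δu/u)² + (3·δx/x)² + (-2·δw/w)²) = √(0.000200 + 0.0414 + 0.0342) = 0.275
Q = 5.56e+07, so δQ = 0.275 × 5.56e+07 = 1.53e+07.

1.53e+07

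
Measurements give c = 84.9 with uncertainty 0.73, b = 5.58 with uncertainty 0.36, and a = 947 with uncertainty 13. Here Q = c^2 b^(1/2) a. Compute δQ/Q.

0.0390

Products/powers → add relative errors in quadrature, weighted by exponent:
  (2·δc/c)² = (2×0.00860)² = 0.000296;  (½·δb/b)² = (0.5×0.0645)² = 0.00104;  (1·δa/a)² = (1×0.0137)² = 0.000188
δQ/Q = √(0.00152) = 0.0390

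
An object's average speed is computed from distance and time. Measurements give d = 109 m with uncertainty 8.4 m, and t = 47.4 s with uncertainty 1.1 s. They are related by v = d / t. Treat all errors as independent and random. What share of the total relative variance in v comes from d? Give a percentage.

(δv/v)² = (1·δd/d)² + (-1·δt/t)²
  d term: (1×0.0771)² = 0.00594
  t term: (-1×0.0232)² = 0.000539
Total = 0.00648. Share from d = 0.00594/0.00648 = 0.917.

91.7%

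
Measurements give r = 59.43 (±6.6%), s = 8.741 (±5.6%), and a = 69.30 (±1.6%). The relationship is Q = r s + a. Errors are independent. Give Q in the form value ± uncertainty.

Let p = r·s = 519.5. δp/p = √((1·δr/r)² + (1·δs/s)²) = √(0.00436 + 0.00314) = 0.0866, so δp = 45.0.
Q = p + a: δQ = √(δp² + δa²) = √(2020 + 1.23) = 45.0
Q = 588.8.

588.8 ± 45.0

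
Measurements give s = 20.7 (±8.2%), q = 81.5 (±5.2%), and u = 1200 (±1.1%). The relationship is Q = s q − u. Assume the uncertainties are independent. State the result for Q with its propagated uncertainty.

Let p = s·q = 1690. δp/p = √((1·δs/s)² + (1·δq/q)²) = √(0.00672 + 0.00270) = 0.0971, so δp = 164.
Q = p − u: δQ = √(δp² + δu²) = √(26800 + 174) = 164
Q = 487.

487 ± 164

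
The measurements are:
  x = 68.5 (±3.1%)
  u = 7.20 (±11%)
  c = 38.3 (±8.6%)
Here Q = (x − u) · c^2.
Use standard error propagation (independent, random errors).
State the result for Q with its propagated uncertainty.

Let w = x − u = 61.3. δw = √(δx² + δu²) = √(4.51 + 0.627) = 2.27, so δw/w = 0.0370.
Q is then a monomial in w, c:
δQ/Q = √((δw/w)² + (2·δc/c)²) = √(0.00137 + 0.0296) = 0.176
Q = 89900, so δQ = 0.176 × 89900 = 15800.

89900 ± 15800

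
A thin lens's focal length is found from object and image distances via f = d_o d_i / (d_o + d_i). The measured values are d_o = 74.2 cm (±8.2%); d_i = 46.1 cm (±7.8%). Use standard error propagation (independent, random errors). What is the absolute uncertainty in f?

1.63 cm

∂f/∂d_o = (d_i/(d_o+d_i))² = 0.147;  ∂f/∂d_i = (d_o/(d_o+d_i))² = 0.380
δf = √((∂f/∂d_o · δd_o)² + (∂f/∂d_i · δd_i)²) = √(0.798 + 1.87) = 1.63 cm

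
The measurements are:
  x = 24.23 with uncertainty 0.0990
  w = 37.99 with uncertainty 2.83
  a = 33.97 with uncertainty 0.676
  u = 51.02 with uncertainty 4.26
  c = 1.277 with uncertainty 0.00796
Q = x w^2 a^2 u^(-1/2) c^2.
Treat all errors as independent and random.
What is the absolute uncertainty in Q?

1.48e+06

Products/powers → add relative errors in quadrature, weighted by exponent:
  (1·δx/x)² = (1×0.00409)² = 1.67e-05;  (2·δw/w)² = (2×0.0745)² = 0.0222;  (2·δa/a)² = (2×0.0199)² = 0.00158;  (−½·δu/u)² = (-0.5×0.0835)² = 0.00174;  (2·δc/c)² = (2×0.00623)² = 0.000155
δQ/Q = √(0.0257) = 0.160
Q = 9.213e+06, so δQ = 0.160 × 9.213e+06 = 1.48e+06.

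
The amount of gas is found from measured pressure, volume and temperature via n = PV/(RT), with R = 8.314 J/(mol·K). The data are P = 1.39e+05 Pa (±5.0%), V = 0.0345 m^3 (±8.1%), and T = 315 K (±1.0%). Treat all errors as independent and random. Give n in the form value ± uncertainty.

Each factor contributes (exponent × relative error)² to (δn/n)²:
  (1·δP/P)² = (1×0.0500)² = 0.00250;  (1·δV/V)² = (1×0.0810)² = 0.00656;  (-1·δT/T)² = (-1×0.0100)² = 0.000100
δn/n = √(0.00916) = 0.0957
n = 1.83 mol, so δn = 0.0957 × 1.83 = 0.175 mol.

1.83 ± 0.175 mol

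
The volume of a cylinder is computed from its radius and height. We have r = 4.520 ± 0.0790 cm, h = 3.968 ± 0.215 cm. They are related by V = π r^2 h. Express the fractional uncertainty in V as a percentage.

Relative error in a monomial: (δV/V)² = Σ (nᵢ · δxᵢ/xᵢ)².
  (2·δr/r)² = (2×0.0175)² = 0.00122;  (1·δh/h)² = (1×0.0542)² = 0.00294
δV/V = √(0.00416) = 0.0645

6.45%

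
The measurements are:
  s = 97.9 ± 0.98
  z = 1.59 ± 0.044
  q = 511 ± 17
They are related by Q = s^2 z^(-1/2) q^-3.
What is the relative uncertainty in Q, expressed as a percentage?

Since Q is a product/quotient, work with relative uncertainties:
  (2·δs/s)² = (2×0.0100)² = 0.000401;  (−½·δz/z)² = (-0.5×0.0277)² = 0.000191;  (-3·δq/q)² = (-3×0.0333)² = 0.00996
δQ/Q = √(0.0106) = 0.103

10.3%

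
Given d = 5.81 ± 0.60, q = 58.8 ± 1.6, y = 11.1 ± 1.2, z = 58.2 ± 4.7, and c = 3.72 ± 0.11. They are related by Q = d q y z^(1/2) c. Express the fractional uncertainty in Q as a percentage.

16.0%

Products/powers → add relative errors in quadrature, weighted by exponent:
  (1·δd/d)² = (1×0.103)² = 0.0107;  (1·δq/q)² = (1×0.0272)² = 0.000740;  (1·δy/y)² = (1×0.108)² = 0.0117;  (½·δz/z)² = (0.5×0.0808)² = 0.00163;  (1·δc/c)² = (1×0.0296)² = 0.000874
δQ/Q = √(0.0256) = 0.160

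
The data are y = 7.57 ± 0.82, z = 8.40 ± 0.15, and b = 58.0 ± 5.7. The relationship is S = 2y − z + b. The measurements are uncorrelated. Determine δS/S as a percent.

S is a linear combination, so absolute uncertainties add in quadrature:
  (2·δy)² = 2.69;  (δz)² = 0.0225;  (δb)² = 32.5
δS = √(35.2) = 5.93
S = 64.7, so δS/S = 5.93/64.7 = 0.0916.

9.16%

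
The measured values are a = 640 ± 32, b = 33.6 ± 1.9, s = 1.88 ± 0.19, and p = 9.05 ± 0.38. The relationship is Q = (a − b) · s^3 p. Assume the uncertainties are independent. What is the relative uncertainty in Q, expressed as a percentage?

31.1%

Let u = a − b = 606. δu = √(δa² + δb²) = √(1020 + 3.61) = 32.1, so δu/u = 0.0529.
Q is then a monomial in u, s, p:
δQ/Q = √((δu/u)² + (3·δs/s)² + (1·δp/p)²) = √(0.00279 + 0.0919 + 0.00176) = 0.311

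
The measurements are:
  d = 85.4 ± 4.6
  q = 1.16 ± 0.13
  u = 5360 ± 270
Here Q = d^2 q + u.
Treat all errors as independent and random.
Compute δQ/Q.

0.0971

Let p = d^2·q = 8460. δp/p = √((2·δd/d)² + (1·δq/q)²) = √(0.0116 + 0.0126) = 0.155, so δp = 1320.
Q = p + u: δQ = √(δp² + δu²) = √(1.73e+06 + 72900) = 1340
Q = 13800, so δQ/Q = 1340/13800 = 0.0971.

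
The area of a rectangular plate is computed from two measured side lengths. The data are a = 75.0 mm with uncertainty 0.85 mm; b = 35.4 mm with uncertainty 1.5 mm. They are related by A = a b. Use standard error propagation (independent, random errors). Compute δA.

A is a product of powers, so relative uncertainties combine in quadrature:
  (1·δa/a)² = (1×0.0113)² = 0.000128;  (1·δb/b)² = (1×0.0424)² = 0.00180
δA/A = √(0.00192) = 0.0439
A = 2660 mm^2, so δA = 0.0439 × 2660 = 116 mm^2.

116 mm^2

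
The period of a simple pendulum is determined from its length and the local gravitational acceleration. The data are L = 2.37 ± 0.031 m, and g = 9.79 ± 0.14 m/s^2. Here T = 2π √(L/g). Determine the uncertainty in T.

Products/powers → add relative errors in quadrature, weighted by exponent:
  (½·δL/L)² = (0.5×0.0131)² = 4.28e-05;  (−½·δg/g)² = (-0.5×0.0143)² = 5.11e-05
δT/T = √(9.39e-05) = 0.00969
T = 3.09 s, so δT = 0.00969 × 3.09 = 0.0300 s.

0.0300 s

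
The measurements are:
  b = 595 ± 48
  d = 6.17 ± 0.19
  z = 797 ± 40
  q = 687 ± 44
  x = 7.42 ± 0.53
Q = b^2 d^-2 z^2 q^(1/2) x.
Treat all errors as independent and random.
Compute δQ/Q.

Products/powers → add relative errors in quadrature, weighted by exponent:
  (2·δb/b)² = (2×0.0807)² = 0.0260;  (-2·δd/d)² = (-2×0.0308)² = 0.00379;  (2·δz/z)² = (2×0.0502)² = 0.0101;  (½·δq/q)² = (0.5×0.0640)² = 0.00103;  (1·δx/x)² = (1×0.0714)² = 0.00510
δQ/Q = √(0.0460) = 0.215

0.215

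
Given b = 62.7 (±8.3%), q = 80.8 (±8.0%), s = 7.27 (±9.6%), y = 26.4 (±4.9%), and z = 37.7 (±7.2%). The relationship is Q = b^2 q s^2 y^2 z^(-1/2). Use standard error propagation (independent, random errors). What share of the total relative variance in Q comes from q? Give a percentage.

7.83%

(δQ/Q)² = (2·δb/b)² + (1·δq/q)² + (2·δs/s)² + (2·δy/y)² + (−½·δz/z)²
  b term: (2×0.0830)² = 0.0276
  q term: (1×0.0800)² = 0.00640
  s term: (2×0.0960)² = 0.0369
  y term: (2×0.0490)² = 0.00960
  z term: (-0.5×0.0720)² = 0.00130
Total = 0.0817. Share from q = 0.00640/0.0817 = 0.0783.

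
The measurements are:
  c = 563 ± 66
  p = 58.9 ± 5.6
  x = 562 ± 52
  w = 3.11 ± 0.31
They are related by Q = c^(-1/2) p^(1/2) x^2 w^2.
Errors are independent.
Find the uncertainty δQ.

For a monomial Q ∝ c^(-1/2), p^(1/2), x^2, w^2, fractional errors add in quadrature:
  (−½·δc/c)² = (-0.5×0.117)² = 0.00344;  (½·δp/p)² = (0.5×0.0951)² = 0.00226;  (2·δx/x)² = (2×0.0925)² = 0.0342;  (2·δw/w)² = (2×0.0997)² = 0.0397
δQ/Q = √(0.0797) = 0.282
Q = 9.88e+05, so δQ = 0.282 × 9.88e+05 = 2.79e+05.

2.79e+05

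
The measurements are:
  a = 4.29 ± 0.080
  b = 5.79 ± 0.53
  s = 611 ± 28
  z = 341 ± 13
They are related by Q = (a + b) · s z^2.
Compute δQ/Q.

0.104

Let u = a + b = 10.1. δu = √(δa² + δb²) = √(0.00640 + 0.281) = 0.536, so δu/u = 0.0532.
Q is then a monomial in u, s, z:
δQ/Q = √((δu/u)² + (1·δs/s)² + (2·δz/z)²) = √(0.00283 + 0.00210 + 0.00581) = 0.104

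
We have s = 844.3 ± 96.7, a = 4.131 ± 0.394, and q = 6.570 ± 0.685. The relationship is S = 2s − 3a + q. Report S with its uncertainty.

1683 ± 193

For a sum/difference, combine absolute errors in quadrature:
  (2·δs)² = 37400;  (3·δa)² = 1.40;  (δq)² = 0.469
δS = √(37400) = 193
S = 1683.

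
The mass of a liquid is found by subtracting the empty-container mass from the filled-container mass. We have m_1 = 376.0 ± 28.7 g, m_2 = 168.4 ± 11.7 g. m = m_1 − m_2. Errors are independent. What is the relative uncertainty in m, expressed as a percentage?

14.9%

For a sum/difference, combine absolute errors in quadrature:
  (δm_1)² = 824;  (δm_2)² = 137
δm = √(961) = 31.0 g
m = 207.6 g, so δm/m = 31.0/207.6 = 0.149.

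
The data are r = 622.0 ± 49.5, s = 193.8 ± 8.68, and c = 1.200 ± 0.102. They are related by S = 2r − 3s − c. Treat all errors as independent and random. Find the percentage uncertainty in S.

Each term contributes (cᵢ δxᵢ)² to (δS)²:
  (2·δr)² = 9800;  (3·δs)² = 678;  (δc)² = 0.0104
δS = √(10500) = 102
S = 661.4, so δS/S = 102/661.4 = 0.155.

15.5%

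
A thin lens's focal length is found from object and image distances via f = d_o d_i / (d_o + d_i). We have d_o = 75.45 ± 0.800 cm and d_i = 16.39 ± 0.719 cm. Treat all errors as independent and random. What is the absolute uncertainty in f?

∂f/∂d_o = (d_i/(d_o+d_i))² = 0.0318;  ∂f/∂d_i = (d_o/(d_o+d_i))² = 0.675
δf = √((∂f/∂d_o · δd_o)² + (∂f/∂d_i · δd_i)²) = √(0.000649 + 0.235) = 0.486 cm

0.486 cm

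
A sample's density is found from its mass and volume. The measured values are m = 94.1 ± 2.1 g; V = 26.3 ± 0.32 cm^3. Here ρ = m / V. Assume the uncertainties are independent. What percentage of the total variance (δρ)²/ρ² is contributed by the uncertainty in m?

(δρ/ρ)² = (1·δm/m)² + (-1·δV/V)²
  m term: (1×0.0223)² = 0.000498
  V term: (-1×0.0122)² = 0.000148
Total = 0.000646. Share from m = 0.000498/0.000646 = 0.771.

77.1%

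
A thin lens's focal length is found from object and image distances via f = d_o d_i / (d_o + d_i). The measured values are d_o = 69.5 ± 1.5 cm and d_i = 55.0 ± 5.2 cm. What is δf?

1.65 cm

∂f/∂d_o = (d_i/(d_o+d_i))² = 0.195;  ∂f/∂d_i = (d_o/(d_o+d_i))² = 0.312
δf = √((∂f/∂d_o · δd_o)² + (∂f/∂d_i · δd_i)²) = √(0.0857 + 2.63) = 1.65 cm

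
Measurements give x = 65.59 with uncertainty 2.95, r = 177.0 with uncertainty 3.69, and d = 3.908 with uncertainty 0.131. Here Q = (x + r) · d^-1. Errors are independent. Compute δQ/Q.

0.0388

Let u = x + r = 242.6. δu = √(δx² + δr²) = √(8.70 + 13.6) = 4.72, so δu/u = 0.0195.
Q is then a monomial in u, d:
δQ/Q = √((δu/u)² + (-1·δd/d)²) = √(0.000379 + 0.00112) = 0.0388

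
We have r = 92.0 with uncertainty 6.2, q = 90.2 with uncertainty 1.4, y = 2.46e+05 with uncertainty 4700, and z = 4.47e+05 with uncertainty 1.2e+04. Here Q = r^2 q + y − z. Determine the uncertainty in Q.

Let p = r^2·q = 7.63e+05. δp/p = √((2·δr/r)² + (1·δq/q)²) = √(0.0182 + 0.000241) = 0.136, so δp = 1.04e+05.
Q = p + y − z: δQ = √(δp² + δy² + δz²) = √(1.07e+10 + 2.21e+07 + 1.44e+08) = 1.04e+05

1.04e+05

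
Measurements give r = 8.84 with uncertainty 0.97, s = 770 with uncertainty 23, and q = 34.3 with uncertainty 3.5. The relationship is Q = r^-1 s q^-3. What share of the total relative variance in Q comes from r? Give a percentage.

11.3%

(δQ/Q)² = (-1·δr/r)² + (1·δs/s)² + (-3·δq/q)²
  r term: (-1×0.110)² = 0.0120
  s term: (1×0.0299)² = 0.000892
  q term: (-3×0.102)² = 0.0937
Total = 0.107. Share from r = 0.0120/0.107 = 0.113.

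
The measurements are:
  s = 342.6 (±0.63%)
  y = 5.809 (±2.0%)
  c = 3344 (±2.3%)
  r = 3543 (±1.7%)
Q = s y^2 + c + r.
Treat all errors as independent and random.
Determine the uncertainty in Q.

478

Let p = s·y^2 = 11560. δp/p = √((1·δs/s)² + (2·δy/y)²) = √(3.97e-05 + 0.00160) = 0.0405, so δp = 468.
Q = p + c + r: δQ = √(δp² + δc² + δr²) = √(2.19e+05 + 5920 + 3630) = 478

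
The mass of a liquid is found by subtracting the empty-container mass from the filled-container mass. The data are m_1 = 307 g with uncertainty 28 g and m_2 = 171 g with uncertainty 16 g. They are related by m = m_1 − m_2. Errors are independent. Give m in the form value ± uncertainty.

136 ± 32.2 g

m is a linear combination, so absolute uncertainties add in quadrature:
  (δm_1)² = 784;  (δm_2)² = 256
δm = √(1040) = 32.2 g
m = 136 g.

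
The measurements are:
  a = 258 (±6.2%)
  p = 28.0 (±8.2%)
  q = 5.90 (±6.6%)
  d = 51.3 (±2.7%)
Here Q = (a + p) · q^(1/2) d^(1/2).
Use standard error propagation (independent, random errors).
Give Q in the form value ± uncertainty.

Let u = a + p = 286. δu = √(δa² + δp²) = √(256 + 5.27) = 16.2, so δu/u = 0.0565.
Q is then a monomial in u, q, d:
δQ/Q = √((δu/u)² + (½·δq/q)² + (½·δd/d)²) = √(0.00319 + 0.00109 + 0.000182) = 0.0668
Q = 4980, so δQ = 0.0668 × 4980 = 332.

4980 ± 332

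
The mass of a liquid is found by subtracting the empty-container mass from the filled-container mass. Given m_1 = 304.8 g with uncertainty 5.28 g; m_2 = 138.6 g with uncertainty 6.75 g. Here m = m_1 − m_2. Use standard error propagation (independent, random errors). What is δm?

m is a linear combination, so absolute uncertainties add in quadrature:
  (δm_1)² = 27.9;  (δm_2)² = 45.6
δm = √(73.4) = 8.57 g

8.57 g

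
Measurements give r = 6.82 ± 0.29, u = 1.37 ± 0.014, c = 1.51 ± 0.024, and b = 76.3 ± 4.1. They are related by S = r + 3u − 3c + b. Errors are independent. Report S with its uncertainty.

82.7 ± 4.11

Sums and differences: (δS)² = Σ (cᵢ δxᵢ)².
  (δr)² = 0.0841;  (3·δu)² = 0.00176;  (3·δc)² = 0.00518;  (δb)² = 16.8
δS = √(16.9) = 4.11
S = 82.7.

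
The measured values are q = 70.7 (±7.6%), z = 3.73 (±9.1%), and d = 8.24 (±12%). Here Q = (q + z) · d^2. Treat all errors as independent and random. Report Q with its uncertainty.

5050 ± 1270

Let u = q + z = 74.4. δu = √(δq² + δz²) = √(28.9 + 0.115) = 5.38, so δu/u = 0.0723.
Q is then a monomial in u, d:
δQ/Q = √((δu/u)² + (2·δd/d)²) = √(0.00523 + 0.0576) = 0.251
Q = 5050, so δQ = 0.251 × 5050 = 1270.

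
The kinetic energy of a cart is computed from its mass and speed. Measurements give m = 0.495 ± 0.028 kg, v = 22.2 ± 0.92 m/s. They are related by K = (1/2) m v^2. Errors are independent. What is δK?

Since K is a product/quotient, work with relative uncertainties:
  (1·δm/m)² = (1×0.0566)² = 0.00320;  (2·δv/v)² = (2×0.0414)² = 0.00687
δK/K = √(0.0101) = 0.100
K = 122 J, so δK = 0.100 × 122 = 12.2 J.

12.2 J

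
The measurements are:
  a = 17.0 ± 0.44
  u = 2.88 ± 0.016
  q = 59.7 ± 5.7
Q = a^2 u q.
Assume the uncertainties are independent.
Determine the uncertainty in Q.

5400

Products/powers → add relative errors in quadrature, weighted by exponent:
  (2·δa/a)² = (2×0.0259)² = 0.00268;  (1·δu/u)² = (1×0.00556)² = 3.09e-05;  (1·δq/q)² = (1×0.0955)² = 0.00912
δQ/Q = √(0.0118) = 0.109
Q = 49700, so δQ = 0.109 × 49700 = 5400.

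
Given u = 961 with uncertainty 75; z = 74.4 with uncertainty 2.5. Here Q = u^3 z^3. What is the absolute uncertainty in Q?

Products/powers → add relative errors in quadrature, weighted by exponent:
  (3·δu/u)² = (3×0.0780)² = 0.0548;  (3·δz/z)² = (3×0.0336)² = 0.0102
δQ/Q = √(0.0650) = 0.255
Q = 3.66e+14, so δQ = 0.255 × 3.66e+14 = 9.32e+13.

9.32e+13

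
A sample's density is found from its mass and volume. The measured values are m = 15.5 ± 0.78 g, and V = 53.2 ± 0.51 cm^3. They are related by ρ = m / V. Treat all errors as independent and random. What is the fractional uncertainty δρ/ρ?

0.0512

For a monomial ρ ∝ m, V^-1, fractional errors add in quadrature:
  (1·δm/m)² = (1×0.0503)² = 0.00253;  (-1·δV/V)² = (-1×0.00959)² = 9.19e-05
δρ/ρ = √(0.00262) = 0.0512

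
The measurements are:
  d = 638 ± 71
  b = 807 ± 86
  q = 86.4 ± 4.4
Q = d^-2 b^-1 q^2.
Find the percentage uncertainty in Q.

26.7%

Q is a product of powers, so relative uncertainties combine in quadrature:
  (-2·δd/d)² = (-2×0.111)² = 0.0495;  (-1·δb/b)² = (-1×0.107)² = 0.0114;  (2·δq/q)² = (2×0.0509)² = 0.0104
δQ/Q = √(0.0713) = 0.267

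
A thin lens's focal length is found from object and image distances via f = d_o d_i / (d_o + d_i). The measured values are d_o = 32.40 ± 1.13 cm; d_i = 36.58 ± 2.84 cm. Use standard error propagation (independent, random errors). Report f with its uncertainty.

17.18 ± 0.703 cm

∂f/∂d_o = (d_i/(d_o+d_i))² = 0.281;  ∂f/∂d_i = (d_o/(d_o+d_i))² = 0.221
δf = √((∂f/∂d_o · δd_o)² + (∂f/∂d_i · δd_i)²) = √(0.101 + 0.393) = 0.703 cm
f = 17.18 cm.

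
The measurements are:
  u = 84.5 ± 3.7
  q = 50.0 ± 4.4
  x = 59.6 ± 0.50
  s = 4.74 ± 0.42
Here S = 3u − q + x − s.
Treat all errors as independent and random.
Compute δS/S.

0.0463

Each term contributes (cᵢ δxᵢ)² to (δS)²:
  (3·δu)² = 123;  (δq)² = 19.4;  (δx)² = 0.250;  (δs)² = 0.176
δS = √(143) = 12.0
S = 258, so δS/S = 12.0/258 = 0.0463.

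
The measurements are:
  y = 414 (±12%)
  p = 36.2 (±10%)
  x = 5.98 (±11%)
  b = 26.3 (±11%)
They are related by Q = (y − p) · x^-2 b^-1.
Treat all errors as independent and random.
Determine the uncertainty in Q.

0.112

Let u = y − p = 378. δu = √(δy² + δp²) = √(2470 + 13.1) = 49.8, so δu/u = 0.132.
Q is then a monomial in u, x, b:
δQ/Q = √((δu/u)² + (-2·δx/x)² + (-1·δb/b)²) = √(0.0174 + 0.0484 + 0.0121) = 0.279
Q = 0.402, so δQ = 0.279 × 0.402 = 0.112.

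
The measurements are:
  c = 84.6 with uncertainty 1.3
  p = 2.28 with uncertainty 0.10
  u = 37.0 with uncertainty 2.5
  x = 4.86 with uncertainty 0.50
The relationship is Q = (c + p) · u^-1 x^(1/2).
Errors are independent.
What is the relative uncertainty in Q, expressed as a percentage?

8.62%

Let w = c + p = 86.9. δw = √(δc² + δp²) = √(1.69 + 0.0100) = 1.30, so δw/w = 0.0150.
Q is then a monomial in w, u, x:
δQ/Q = √((δw/w)² + (-1·δu/u)² + (½·δx/x)²) = √(0.000225 + 0.00457 + 0.00265) = 0.0862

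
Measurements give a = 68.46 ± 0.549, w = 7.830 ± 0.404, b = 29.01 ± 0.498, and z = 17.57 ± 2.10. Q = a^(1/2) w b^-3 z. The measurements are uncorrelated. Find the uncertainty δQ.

0.00653

For a monomial Q ∝ a^(1/2), w, b^-3, z, fractional errors add in quadrature:
  (½·δa/a)² = (0.5×0.00802)² = 1.61e-05;  (1·δw/w)² = (1×0.0516)² = 0.00266;  (-3·δb/b)² = (-3×0.0172)² = 0.00265;  (1·δz/z)² = (1×0.120)² = 0.0143
δQ/Q = √(0.0196) = 0.140
Q = 0.04662, so δQ = 0.140 × 0.04662 = 0.00653.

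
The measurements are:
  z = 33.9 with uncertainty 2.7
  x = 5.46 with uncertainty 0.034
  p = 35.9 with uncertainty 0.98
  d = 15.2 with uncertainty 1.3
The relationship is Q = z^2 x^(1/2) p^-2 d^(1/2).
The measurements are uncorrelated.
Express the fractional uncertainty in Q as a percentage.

17.4%

Each factor contributes (exponent × relative error)² to (δQ/Q)²:
  (2·δz/z)² = (2×0.0796)² = 0.0254;  (½·δx/x)² = (0.5×0.00623)² = 9.69e-06;  (-2·δp/p)² = (-2×0.0273)² = 0.00298;  (½·δd/d)² = (0.5×0.0855)² = 0.00183
δQ/Q = √(0.0302) = 0.174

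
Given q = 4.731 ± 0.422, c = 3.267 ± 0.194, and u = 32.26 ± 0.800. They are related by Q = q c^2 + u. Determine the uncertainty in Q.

Let p = q·c^2 = 50.50. δp/p = √((1·δq/q)² + (2·δc/c)²) = √(0.00796 + 0.0141) = 0.149, so δp = 7.50.
Q = p + u: δQ = √(δp² + δu²) = √(56.3 + 0.640) = 7.54

7.54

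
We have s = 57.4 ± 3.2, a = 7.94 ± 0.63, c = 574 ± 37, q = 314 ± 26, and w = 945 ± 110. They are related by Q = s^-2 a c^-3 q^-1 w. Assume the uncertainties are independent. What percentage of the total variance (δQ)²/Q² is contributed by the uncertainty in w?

(δQ/Q)² = (-2·δs/s)² + (1·δa/a)² + (-3·δc/c)² + (-1·δq/q)² + (1·δw/w)²
  s term: (-2×0.0557)² = 0.0124
  a term: (1×0.0793)² = 0.00630
  c term: (-3×0.0645)² = 0.0374
  q term: (-1×0.0828)² = 0.00686
  w term: (1×0.116)² = 0.0135
Total = 0.0765. Share from w = 0.0135/0.0765 = 0.177.

17.7%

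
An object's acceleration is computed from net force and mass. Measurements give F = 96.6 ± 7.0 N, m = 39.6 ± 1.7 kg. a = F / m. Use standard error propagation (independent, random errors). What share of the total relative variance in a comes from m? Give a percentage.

26.0%

(δa/a)² = (1·δF/F)² + (-1·δm/m)²
  F term: (1×0.0725)² = 0.00525
  m term: (-1×0.0429)² = 0.00184
Total = 0.00709. Share from m = 0.00184/0.00709 = 0.260.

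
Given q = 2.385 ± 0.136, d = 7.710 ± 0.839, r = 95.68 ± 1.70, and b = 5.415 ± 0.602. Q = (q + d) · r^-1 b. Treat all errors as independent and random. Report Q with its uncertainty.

Let u = q + d = 10.09. δu = √(δq² + δd²) = √(0.0185 + 0.704) = 0.850, so δu/u = 0.0842.
Q is then a monomial in u, r, b:
δQ/Q = √((δu/u)² + (-1·δr/r)² + (1·δb/b)²) = √(0.00709 + 0.000316 + 0.0124) = 0.141
Q = 0.5713, so δQ = 0.141 × 0.5713 = 0.0803.

0.5713 ± 0.0803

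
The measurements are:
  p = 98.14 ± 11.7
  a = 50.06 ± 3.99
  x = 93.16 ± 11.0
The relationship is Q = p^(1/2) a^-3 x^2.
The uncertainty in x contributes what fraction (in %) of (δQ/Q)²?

47.9%

(δQ/Q)² = (½·δp/p)² + (-3·δa/a)² + (2·δx/x)²
  p term: (0.5×0.119)² = 0.00355
  a term: (-3×0.0797)² = 0.0572
  x term: (2×0.118)² = 0.0558
Total = 0.116. Share from x = 0.0558/0.116 = 0.479.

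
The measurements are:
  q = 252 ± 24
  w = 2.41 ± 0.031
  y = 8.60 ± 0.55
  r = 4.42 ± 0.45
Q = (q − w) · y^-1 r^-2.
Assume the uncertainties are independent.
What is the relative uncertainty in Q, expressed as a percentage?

23.4%

Let u = q − w = 250. δu = √(δq² + δw²) = √(576 + 0.000961) = 24.0, so δu/u = 0.0962.
Q is then a monomial in u, y, r:
δQ/Q = √((δu/u)² + (-1·δy/y)² + (-2·δr/r)²) = √(0.00925 + 0.00409 + 0.0415) = 0.234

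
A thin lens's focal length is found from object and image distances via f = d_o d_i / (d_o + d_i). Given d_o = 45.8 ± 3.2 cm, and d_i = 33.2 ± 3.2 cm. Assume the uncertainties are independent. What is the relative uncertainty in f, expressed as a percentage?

∂f/∂d_o = (d_i/(d_o+d_i))² = 0.177;  ∂f/∂d_i = (d_o/(d_o+d_i))² = 0.336
δf = √((∂f/∂d_o · δd_o)² + (∂f/∂d_i · δd_i)²) = √(0.319 + 1.16) = 1.21 cm
f = 19.2 cm, so δf/f = 1.21/19.2 = 0.0631.

6.31%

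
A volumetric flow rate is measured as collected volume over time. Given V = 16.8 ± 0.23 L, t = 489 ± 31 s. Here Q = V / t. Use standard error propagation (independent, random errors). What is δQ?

For a monomial Q ∝ V, t^-1, fractional errors add in quadrature:
  (1·δV/V)² = (1×0.0137)² = 0.000187;  (-1·δt/t)² = (-1×0.0634)² = 0.00402
δQ/Q = √(0.00421) = 0.0649
Q = 0.0344 L/s, so δQ = 0.0649 × 0.0344 = 0.00223 L/s.

0.00223 L/s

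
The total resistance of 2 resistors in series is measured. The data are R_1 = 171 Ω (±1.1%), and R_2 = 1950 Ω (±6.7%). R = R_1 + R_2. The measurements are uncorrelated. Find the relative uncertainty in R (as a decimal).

0.0616

Each term contributes (cᵢ δxᵢ)² to (δR)²:
  (δR_1)² = 3.54;  (δR_2)² = 17100
δR = √(17100) = 131 Ω
R = 2120 Ω, so δR/R = 131/2120 = 0.0616.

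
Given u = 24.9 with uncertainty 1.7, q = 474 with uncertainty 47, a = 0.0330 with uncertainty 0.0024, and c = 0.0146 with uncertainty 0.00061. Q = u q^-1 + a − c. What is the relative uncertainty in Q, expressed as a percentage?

Let p = u·q^-1 = 0.0525. δp/p = √((1·δu/u)² + (-1·δq/q)²) = √(0.00466 + 0.00983) = 0.120, so δp = 0.00632.
Q = p + a − c: δQ = √(δp² + δa² + δc²) = √(4e-05 + 5.76e-06 + 3.72e-07) = 0.00679
Q = 0.0709, so δQ/Q = 0.00679/0.0709 = 0.0957.

9.57%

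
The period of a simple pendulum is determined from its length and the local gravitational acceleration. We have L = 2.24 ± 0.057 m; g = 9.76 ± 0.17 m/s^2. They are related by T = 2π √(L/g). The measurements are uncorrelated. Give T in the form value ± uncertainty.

T is a product of powers, so relative uncertainties combine in quadrature:
  (½·δL/L)² = (0.5×0.0254)² = 0.000162;  (−½·δg/g)² = (-0.5×0.0174)² = 7.58e-05
δT/T = √(0.000238) = 0.0154
T = 3.01 s, so δT = 0.0154 × 3.01 = 0.0464 s.

3.01 ± 0.0464 s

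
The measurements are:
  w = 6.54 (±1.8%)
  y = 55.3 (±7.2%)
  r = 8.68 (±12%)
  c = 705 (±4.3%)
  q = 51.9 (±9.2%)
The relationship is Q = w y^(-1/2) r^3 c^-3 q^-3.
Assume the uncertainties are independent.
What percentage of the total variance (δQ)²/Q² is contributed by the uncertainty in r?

(δQ/Q)² = (1·δw/w)² + (−½·δy/y)² + (3·δr/r)² + (-3·δc/c)² + (-3·δq/q)²
  w term: (1×0.0180)² = 0.000324
  y term: (-0.5×0.0720)² = 0.00130
  r term: (3×0.120)² = 0.130
  c term: (-3×0.0430)² = 0.0166
  q term: (-3×0.0920)² = 0.0762
Total = 0.224. Share from r = 0.130/0.224 = 0.578.

57.8%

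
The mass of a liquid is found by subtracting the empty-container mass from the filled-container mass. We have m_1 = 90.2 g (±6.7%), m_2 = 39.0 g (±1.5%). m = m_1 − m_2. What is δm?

Absolute uncertainties add in quadrature for a linear combination:
  (δm_1)² = 36.5;  (δm_2)² = 0.342
δm = √(36.9) = 6.07 g

6.07 g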